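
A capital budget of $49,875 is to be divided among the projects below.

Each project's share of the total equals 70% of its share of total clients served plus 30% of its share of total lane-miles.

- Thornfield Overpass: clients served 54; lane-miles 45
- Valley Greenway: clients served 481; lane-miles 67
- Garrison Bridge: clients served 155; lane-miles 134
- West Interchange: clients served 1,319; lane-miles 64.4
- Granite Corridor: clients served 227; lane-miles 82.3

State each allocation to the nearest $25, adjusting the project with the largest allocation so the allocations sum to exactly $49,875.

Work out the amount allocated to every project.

Clients served total 2,236; lane-miles total 392.7.
Blended shares (70% clients served + 30% lane-miles): Thornfield Overpass 0.0513; Valley Greenway 0.2018; Garrison Bridge 0.1509; West Interchange 0.4621; Granite Corridor 0.1339.
Pro-rata amounts: Thornfield Overpass 2,557.72; Valley Greenway 10,063.05; Garrison Bridge 7,525.76; West Interchange 23,048.37; Granite Corridor 6,680.10.
After rounding ($25): Thornfield Overpass $2,550; Valley Greenway $10,075; Garrison Bridge $7,525; West Interchange $23,050; Granite Corridor $6,675. Sum = $49,875.
Sum already equals the total — no adjustment.

Thornfield Overpass: $2,550; Valley Greenway: $10,075; Garrison Bridge: $7,525; West Interchange: $23,050; Granite Corridor: $6,675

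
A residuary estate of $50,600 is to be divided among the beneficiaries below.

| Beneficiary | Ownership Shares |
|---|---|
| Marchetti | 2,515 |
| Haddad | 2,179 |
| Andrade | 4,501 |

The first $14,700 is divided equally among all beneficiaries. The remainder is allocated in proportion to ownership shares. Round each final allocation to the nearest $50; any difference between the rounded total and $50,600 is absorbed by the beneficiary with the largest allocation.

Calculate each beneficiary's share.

Equal tier: $14,700 ÷ 3 = $4,900 apiece.
Remainder $35,900 by ownership shares (total 9,195): Marchetti 9,819.30 → $9,800; Haddad 8,507.46 → $8,500; Andrade 17,573.24 → $17,550.
Rounding difference +$50 on remainder applied to Andrade.
Totals: Marchetti $4,900 + $9,800 = $14,700; Haddad $4,900 + $8,500 = $13,400; Andrade $4,900 + $17,600 = $22,500.

Marchetti: $14,700 · Haddad: $13,400 · Andrade: $22,500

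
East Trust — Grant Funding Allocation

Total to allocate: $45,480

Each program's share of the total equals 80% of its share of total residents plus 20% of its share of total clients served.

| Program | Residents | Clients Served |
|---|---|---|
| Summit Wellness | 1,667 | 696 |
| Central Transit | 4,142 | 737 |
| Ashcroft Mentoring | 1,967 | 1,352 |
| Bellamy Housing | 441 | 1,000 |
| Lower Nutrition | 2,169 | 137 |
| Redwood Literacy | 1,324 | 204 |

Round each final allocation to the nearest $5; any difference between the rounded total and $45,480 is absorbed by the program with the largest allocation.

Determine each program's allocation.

Totals — residents 11,710, clients served 4,126.
Combined weights (80% residents + 20% clients served): Summit Wellness 0.1476; Central Transit 0.3187; Ashcroft Mentoring 0.1999; Bellamy Housing 0.0786; Lower Nutrition 0.1548; Redwood Literacy 0.1003.
Proportional shares: Summit Wellness 6,713.89; Central Transit 14,494.32; Ashcroft Mentoring 9,092.20; Bellamy Housing 3,574.78; Lower Nutrition 7,041.30; Redwood Literacy 4,563.51.
Rounded to nearest $5: Summit Wellness $6,715; Central Transit $14,495; Ashcroft Mentoring $9,090; Bellamy Housing $3,575; Lower Nutrition $7,040; Redwood Literacy $4,565. Sum = $45,480.
Sum already equals the total — no adjustment.

Summit Wellness: $6,715; Central Transit: $14,495; Ashcroft Mentoring: $9,090; Bellamy Housing: $3,575; Lower Nutrition: $7,040; Redwood Literacy: $4,565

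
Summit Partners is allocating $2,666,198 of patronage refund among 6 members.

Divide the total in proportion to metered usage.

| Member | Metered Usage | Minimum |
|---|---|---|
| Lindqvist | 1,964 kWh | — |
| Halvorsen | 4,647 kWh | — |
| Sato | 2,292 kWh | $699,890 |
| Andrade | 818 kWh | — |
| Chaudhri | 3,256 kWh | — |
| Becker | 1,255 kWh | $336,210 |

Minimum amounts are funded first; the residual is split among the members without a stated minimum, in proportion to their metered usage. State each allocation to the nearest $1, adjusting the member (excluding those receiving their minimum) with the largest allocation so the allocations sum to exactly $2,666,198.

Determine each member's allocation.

Lindqvist: $299,627 | Halvorsen: $708,943 | Sato: $699,890 | Andrade: $124,794 | Chaudhri: $496,734 | Becker: $336,210

Fund the minimums — Sato $699,890; Becker $336,210. Remaining pool $1,630,098.
Remaining pool split over remaining metered usage 10,685: Lindqvist 299,626.81 → $299,627; Halvorsen 708,943.88 → $708,944; Andrade 124,793.65 → $124,794; Chaudhri 496,733.65 → $496,734.
Rounding difference −$1 applied to Halvorsen → $708,943.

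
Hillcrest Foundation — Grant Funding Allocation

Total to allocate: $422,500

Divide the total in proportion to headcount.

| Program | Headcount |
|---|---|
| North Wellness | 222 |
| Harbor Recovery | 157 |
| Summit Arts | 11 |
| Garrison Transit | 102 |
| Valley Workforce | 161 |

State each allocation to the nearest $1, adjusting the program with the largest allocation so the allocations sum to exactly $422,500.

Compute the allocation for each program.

Combined headcount = 653.
Unrounded shares: North Wellness 222/653 × $422,500 = 143,637.06; Harbor Recovery 157/653 × $422,500 = 101,581.16; Summit Arts 11/653 × $422,500 = 7,117.15; Garrison Transit 102/653 × $422,500 = 65,995.41; Valley Workforce 161/653 × $422,500 = 104,169.22.
After rounding ($1): North Wellness $143,637; Harbor Recovery $101,581; Summit Arts $7,117; Garrison Transit $65,995; Valley Workforce $104,169. Sum = $422,499.
Difference $422,500 − $422,499 = +$1 applied to largest allocation (North Wellness): North Wellness becomes $143,638.

North Wellness: $143,638 | Harbor Recovery: $101,581 | Summit Arts: $7,117 | Garrison Transit: $65,995 | Valley Workforce: $104,169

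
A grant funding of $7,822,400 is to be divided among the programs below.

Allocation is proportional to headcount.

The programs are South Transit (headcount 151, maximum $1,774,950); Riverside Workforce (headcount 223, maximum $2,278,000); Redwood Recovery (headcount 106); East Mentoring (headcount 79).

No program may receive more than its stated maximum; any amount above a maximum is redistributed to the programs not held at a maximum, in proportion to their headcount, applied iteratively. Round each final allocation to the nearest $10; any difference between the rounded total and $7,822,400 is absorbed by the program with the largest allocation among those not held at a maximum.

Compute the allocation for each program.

Headcount total: 559.
Unconstrained shares: South Transit 2,113,027.55; Riverside Workforce 3,120,563.86; Redwood Recovery 1,483,317.35; East Mentoring 1,105,491.23.
Capped: South Transit ($1,774,950), Riverside Workforce ($2,278,000); balance $3,769,450 reallocated over remaining headcount 185.
Remaining shares: Redwood Recovery 2,159,792.97 → $2,159,790; East Mentoring 1,609,657.03 → $1,609,660.

South Transit: $1,774,950 · Riverside Workforce: $2,278,000 · Redwood Recovery: $2,159,790 · East Mentoring: $1,609,660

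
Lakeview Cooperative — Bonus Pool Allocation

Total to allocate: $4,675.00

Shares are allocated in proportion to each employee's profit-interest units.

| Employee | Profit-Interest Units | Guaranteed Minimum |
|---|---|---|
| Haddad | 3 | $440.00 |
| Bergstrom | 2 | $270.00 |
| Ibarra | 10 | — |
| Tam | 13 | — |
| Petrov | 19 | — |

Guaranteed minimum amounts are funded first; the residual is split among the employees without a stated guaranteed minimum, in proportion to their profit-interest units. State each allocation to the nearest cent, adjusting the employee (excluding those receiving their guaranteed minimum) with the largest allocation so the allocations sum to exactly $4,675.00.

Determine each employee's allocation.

Guaranteed amounts: Haddad $440.00; Bergstrom $270.00. Balance $3,965.00.
Balance split over remaining profit-interest units 42: Ibarra 944.0476 → $944.05; Tam 1,227.2619 → $1,227.26; Petrov 1,793.6905 → $1,793.69.

Haddad: $440.00; Bergstrom: $270.00; Ibarra: $944.05; Tam: $1,227.26; Petrov: $1,793.69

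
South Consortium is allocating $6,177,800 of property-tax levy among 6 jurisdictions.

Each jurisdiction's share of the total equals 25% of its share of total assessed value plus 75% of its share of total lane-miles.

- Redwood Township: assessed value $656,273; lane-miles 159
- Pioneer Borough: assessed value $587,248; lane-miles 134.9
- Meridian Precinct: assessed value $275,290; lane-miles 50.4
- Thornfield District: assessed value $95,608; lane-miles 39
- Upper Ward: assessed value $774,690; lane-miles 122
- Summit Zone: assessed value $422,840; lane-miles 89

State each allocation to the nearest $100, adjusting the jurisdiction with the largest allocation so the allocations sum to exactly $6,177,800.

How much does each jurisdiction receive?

Redwood Township: $1,600,100 · Pioneer Borough: $1,374,300 · Meridian Precinct: $544,100 · Thornfield District: $356,600 · Upper Ward: $1,376,600 · Summit Zone: $926,100

Assessed value total 2,811,949; lane-miles total 594.3.
Combined weights (25% assessed value + 75% lane-miles): Redwood Township 0.2590; Pioneer Borough 0.2225; Meridian Precinct 0.0881; Thornfield District 0.0577; Upper Ward 0.2228; Summit Zone 0.1499.
Proportional shares: Redwood Township 1,600,069.00; Pioneer Borough 1,374,266.14; Meridian Precinct 544,136.04; Thornfield District 356,568.54; Upper Ward 1,376,645.33; Summit Zone 926,114.95.
After rounding ($100): Redwood Township $1,600,100; Pioneer Borough $1,374,300; Meridian Precinct $544,100; Thornfield District $356,600; Upper Ward $1,376,600; Summit Zone $926,100. Sum = $6,177,800.
No rounding difference to absorb.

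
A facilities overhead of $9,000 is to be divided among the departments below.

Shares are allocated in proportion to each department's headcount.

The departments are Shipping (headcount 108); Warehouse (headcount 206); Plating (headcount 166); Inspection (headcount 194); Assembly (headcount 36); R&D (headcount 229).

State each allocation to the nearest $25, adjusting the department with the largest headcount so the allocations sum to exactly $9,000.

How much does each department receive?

Total headcount = 108 + 206 + 166 + 194 + 36 + 229 = 939.
Proportional shares: Shipping 1,035.14; Warehouse 1,974.44; Plating 1,591.05; Inspection 1,859.42; Assembly 345.05; R&D 2,194.89.
At nearest $25: Shipping $1,025; Warehouse $1,975; Plating $1,600; Inspection $1,850; Assembly $350; R&D $2,200. Sum = $9,000.
No rounding difference to absorb.

Shipping: $1,025 · Warehouse: $1,975 · Plating: $1,600 · Inspection: $1,850 · Assembly: $350 · R&D: $2,200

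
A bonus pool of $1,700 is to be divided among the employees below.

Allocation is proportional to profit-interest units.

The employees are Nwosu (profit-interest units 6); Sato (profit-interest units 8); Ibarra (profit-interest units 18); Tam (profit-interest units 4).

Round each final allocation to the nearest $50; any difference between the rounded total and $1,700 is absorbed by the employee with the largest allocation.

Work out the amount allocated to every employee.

Total profit-interest units = 36.
Proportional shares: Nwosu 6/36 × $1,700 = 283.33; Sato 8/36 × $1,700 = 377.78; Ibarra 18/36 × $1,700 = 850.00; Tam 4/36 × $1,700 = 188.89.
At nearest $50: Nwosu $300; Sato $400; Ibarra $850; Tam $200. Sum = $1,750.
Difference $1,700 − $1,750 = −$50 applied to largest allocation (Ibarra): Ibarra becomes $800.

Nwosu: $300 · Sato: $400 · Ibarra: $800 · Tam: $200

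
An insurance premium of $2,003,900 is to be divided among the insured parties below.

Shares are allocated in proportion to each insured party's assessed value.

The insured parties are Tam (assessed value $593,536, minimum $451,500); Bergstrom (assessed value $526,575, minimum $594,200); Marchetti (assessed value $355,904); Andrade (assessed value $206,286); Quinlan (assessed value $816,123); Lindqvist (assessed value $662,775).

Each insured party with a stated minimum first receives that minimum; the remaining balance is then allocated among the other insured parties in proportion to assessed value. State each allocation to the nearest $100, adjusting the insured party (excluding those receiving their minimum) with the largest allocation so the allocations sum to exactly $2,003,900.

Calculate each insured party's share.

Minimums first: Tam $451,500; Bergstrom $594,200. Remaining pool $958,200.
Remaining pool split over remaining assessed value 2,041,088: Marchetti 167,081.09 → $167,100; Andrade 96,842.10 → $96,800; Quinlan 383,133.44 → $383,100; Lindqvist 311,143.37 → $311,100.
Rounding difference +$100 applied to Quinlan → $383,200.

Tam: $451,500 · Bergstrom: $594,200 · Marchetti: $167,100 · Andrade: $96,800 · Quinlan: $383,200 · Lindqvist: $311,100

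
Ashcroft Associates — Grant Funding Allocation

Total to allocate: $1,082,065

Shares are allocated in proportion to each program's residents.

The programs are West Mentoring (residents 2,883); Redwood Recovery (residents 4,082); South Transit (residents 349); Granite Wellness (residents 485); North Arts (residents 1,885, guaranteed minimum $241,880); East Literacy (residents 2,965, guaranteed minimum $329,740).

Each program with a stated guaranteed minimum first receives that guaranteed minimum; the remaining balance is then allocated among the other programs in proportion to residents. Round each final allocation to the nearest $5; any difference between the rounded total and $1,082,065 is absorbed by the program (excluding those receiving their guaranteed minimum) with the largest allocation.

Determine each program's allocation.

Guaranteed amounts: North Arts $241,880; East Literacy $329,740. Remaining pool $510,445.
Remaining pool split over remaining residents 7,799: West Mentoring 188,692.52 → $188,695; Redwood Recovery 267,167.14 → $267,165; South Transit 22,842.07 → $22,840; Granite Wellness 31,743.28 → $31,745.

West Mentoring: $188,695 · Redwood Recovery: $267,165 · South Transit: $22,840 · Granite Wellness: $31,745 · North Arts: $241,880 · East Literacy: $329,740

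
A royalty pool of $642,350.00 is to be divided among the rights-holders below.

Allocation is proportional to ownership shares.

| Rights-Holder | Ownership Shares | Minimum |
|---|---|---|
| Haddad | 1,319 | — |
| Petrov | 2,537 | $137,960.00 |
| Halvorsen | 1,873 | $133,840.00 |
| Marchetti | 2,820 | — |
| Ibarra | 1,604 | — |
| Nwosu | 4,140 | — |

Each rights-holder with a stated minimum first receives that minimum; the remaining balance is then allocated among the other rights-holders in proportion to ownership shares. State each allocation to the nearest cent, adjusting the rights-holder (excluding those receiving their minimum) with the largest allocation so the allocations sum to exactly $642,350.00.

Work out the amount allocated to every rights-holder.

Haddad: $49,454.16; Petrov: $137,960.00; Halvorsen: $133,840.00; Marchetti: $105,732.17; Ibarra: $60,139.86; Nwosu: $155,223.81

Guaranteed amounts: Petrov $137,960.00; Halvorsen $133,840.00. Remaining pool $370,550.00.
Remaining pool split over remaining ownership shares 9,883: Haddad 49,454.1587 → $49,454.16; Marchetti 105,732.1663 → $105,732.17; Ibarra 60,139.8563 → $60,139.86; Nwosu 155,223.8187 → $155,223.82.
Rounding difference −$0.01 applied to Nwosu → $155,223.81.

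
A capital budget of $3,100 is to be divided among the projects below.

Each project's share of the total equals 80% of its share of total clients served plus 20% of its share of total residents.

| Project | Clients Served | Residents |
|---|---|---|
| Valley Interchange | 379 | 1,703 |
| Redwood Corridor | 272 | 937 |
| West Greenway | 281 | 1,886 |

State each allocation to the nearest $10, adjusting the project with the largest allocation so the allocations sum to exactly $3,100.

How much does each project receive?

Clients served total 932; residents total 4,526.
Composite weights (80% clients served + 20% residents): Valley Interchange 0.4006; Redwood Corridor 0.2749; West Greenway 0.3245.
Pro-rata amounts: Valley Interchange 1,241.79; Redwood Corridor 852.13; West Greenway 1,006.08.
After rounding ($10): Valley Interchange $1,240; Redwood Corridor $850; West Greenway $1,010. Sum = $3,100.
No rounding difference to absorb.

Valley Interchange: $1,240 · Redwood Corridor: $850 · West Greenway: $1,010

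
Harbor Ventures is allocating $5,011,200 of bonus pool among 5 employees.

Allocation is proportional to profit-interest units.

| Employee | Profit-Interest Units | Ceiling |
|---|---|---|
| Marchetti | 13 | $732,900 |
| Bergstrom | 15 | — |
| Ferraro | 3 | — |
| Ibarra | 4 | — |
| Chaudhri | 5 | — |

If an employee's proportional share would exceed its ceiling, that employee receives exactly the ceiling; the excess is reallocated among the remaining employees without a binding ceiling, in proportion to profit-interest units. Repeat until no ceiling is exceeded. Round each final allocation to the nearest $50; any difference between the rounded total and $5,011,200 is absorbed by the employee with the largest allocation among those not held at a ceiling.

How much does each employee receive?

Combined profit-interest units = 40.
Proportional shares (ignoring caps): Marchetti 1,628,640.00; Bergstrom 1,879,200.00; Ferraro 375,840.00; Ibarra 501,120.00; Chaudhri 626,400.00.
Held at cap: Marchetti ($732,900); remaining pool $4,278,300 reallocated over remaining profit-interest units 27.
Remaining shares: Bergstrom 2,376,833.33 → $2,376,850; Ferraro 475,366.67 → $475,350; Ibarra 633,822.22 → $633,800; Chaudhri 792,277.78 → $792,300.

Marchetti: $732,900 | Bergstrom: $2,376,850 | Ferraro: $475,350 | Ibarra: $633,800 | Chaudhri: $792,300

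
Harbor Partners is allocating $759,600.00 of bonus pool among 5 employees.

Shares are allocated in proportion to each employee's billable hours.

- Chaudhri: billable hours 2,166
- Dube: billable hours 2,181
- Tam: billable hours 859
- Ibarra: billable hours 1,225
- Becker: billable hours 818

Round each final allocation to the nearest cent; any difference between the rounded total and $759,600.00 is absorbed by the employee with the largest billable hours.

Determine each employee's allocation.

Chaudhri: $226,968.35; Dube: $228,540.16; Tam: $90,011.92; Ibarra: $128,363.91; Becker: $85,715.66

Billable hours total: 2,166 + 2,181 + 859 + 1,225 + 818 = 7,249.
Proportional shares: Chaudhri 226,968.3543; Dube 228,540.1573; Tam 90,011.9189; Ibarra 128,363.9123; Becker 85,715.6573.
After rounding (cent): Chaudhri $226,968.35; Dube $228,540.16; Tam $90,011.92; Ibarra $128,363.91; Becker $85,715.66. Sum = $759,600.00.
Sum already equals the total — no adjustment.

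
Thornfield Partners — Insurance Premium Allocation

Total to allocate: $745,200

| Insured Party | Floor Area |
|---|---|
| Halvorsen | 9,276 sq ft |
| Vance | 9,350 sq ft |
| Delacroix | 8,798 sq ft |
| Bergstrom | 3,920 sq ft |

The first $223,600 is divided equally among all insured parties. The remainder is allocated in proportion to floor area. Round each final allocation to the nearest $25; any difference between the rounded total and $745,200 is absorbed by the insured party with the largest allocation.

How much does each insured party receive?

Halvorsen: $210,275; Vance: $211,500; Delacroix: $202,300; Bergstrom: $121,125

Equal tier: $223,600 ÷ 4 = $55,900 apiece.
Remainder $521,600 by floor area (total 31,344): Halvorsen 154,363.25 → $154,375; Vance 155,594.69 → $155,600; Delacroix 146,408.78 → $146,400; Bergstrom 65,233.28 → $65,225.
Totals: Halvorsen $55,900 + $154,375 = $210,275; Vance $55,900 + $155,600 = $211,500; Delacroix $55,900 + $146,400 = $202,300; Bergstrom $55,900 + $65,225 = $121,125.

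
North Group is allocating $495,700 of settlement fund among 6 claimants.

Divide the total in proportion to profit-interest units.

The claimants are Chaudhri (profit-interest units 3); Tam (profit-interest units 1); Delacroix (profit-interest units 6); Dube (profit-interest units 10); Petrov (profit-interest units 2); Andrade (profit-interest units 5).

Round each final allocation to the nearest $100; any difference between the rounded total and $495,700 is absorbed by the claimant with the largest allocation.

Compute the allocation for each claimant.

Total profit-interest units = 27.
Proportional shares: Chaudhri 3/27 × $495,700 = 55,077.78; Tam 1/27 × $495,700 = 18,359.26; Delacroix 6/27 × $495,700 = 110,155.56; Dube 10/27 × $495,700 = 183,592.59; Petrov 2/27 × $495,700 = 36,718.52; Andrade 5/27 × $495,700 = 91,796.30.
At nearest $100: Chaudhri $55,100; Tam $18,400; Delacroix $110,200; Dube $183,600; Petrov $36,700; Andrade $91,800. Sum = $495,800.
Difference $495,700 − $495,800 = −$100 applied to largest allocation (Dube): Dube becomes $183,500.

Chaudhri: $55,100 | Tam: $18,400 | Delacroix: $110,200 | Dube: $183,500 | Petrov: $36,700 | Andrade: $91,800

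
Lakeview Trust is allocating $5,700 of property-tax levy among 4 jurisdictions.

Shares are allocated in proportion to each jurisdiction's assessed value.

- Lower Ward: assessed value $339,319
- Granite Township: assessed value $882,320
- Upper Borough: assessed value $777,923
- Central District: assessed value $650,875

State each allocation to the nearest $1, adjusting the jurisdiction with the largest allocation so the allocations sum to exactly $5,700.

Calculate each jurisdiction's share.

Combined assessed value = 2,650,437.
Proportional shares: Lower Ward 339,319/2,650,437 × $5,700 = 729.74; Granite Township 882,320/2,650,437 × $5,700 = 1,897.51; Upper Borough 777,923/2,650,437 × $5,700 = 1,672.99; Central District 650,875/2,650,437 × $5,700 = 1,399.76.
After rounding ($1): Lower Ward $730; Granite Township $1,898; Upper Borough $1,673; Central District $1,400. Sum = $5,701.
Difference $5,700 − $5,701 = −$1 applied to largest allocation (Granite Township): Granite Township becomes $1,897.

Lower Ward: $730 · Granite Township: $1,897 · Upper Borough: $1,673 · Central District: $1,400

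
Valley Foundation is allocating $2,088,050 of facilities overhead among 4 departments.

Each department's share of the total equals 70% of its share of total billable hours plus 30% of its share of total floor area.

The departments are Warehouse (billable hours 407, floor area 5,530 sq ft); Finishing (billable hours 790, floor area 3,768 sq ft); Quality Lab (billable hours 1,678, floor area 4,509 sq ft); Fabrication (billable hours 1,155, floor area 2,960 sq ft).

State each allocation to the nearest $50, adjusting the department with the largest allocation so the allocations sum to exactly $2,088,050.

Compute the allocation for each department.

Warehouse: $354,200 · Finishing: $427,300 · Quality Lab: $777,050 · Fabrication: $529,500

Totals — billable hours 4,030, floor area 16,767.
Blended shares (70% billable hours + 30% floor area): Warehouse 0.1696; Finishing 0.2046; Quality Lab 0.3721; Fabrication 0.2536.
Raw shares: Warehouse 354,215.01; Finishing 427,296.44; Quality Lab 777,047.65; Fabrication 529,490.90.
At nearest $50: Warehouse $354,200; Finishing $427,300; Quality Lab $777,050; Fabrication $529,500. Sum = $2,088,050.
No rounding difference to absorb.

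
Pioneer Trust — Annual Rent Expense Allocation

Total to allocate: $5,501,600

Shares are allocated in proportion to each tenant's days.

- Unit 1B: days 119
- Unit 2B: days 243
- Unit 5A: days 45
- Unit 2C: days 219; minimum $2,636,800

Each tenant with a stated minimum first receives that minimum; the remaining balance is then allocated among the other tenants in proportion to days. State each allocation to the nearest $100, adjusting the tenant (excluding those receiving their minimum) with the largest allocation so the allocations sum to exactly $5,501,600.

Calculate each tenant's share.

Guaranteed amounts: Unit 2C $2,636,800. Residual $2,864,800.
Residual split over remaining days 407: Unit 1B 837,619.66 → $837,600; Unit 2B 1,710,433.42 → $1,710,400; Unit 5A 316,746.93 → $316,700.
Rounding difference +$100 applied to Unit 2B → $1,710,500.

Unit 1B: $837,600 | Unit 2B: $1,710,500 | Unit 5A: $316,700 | Unit 2C: $2,636,800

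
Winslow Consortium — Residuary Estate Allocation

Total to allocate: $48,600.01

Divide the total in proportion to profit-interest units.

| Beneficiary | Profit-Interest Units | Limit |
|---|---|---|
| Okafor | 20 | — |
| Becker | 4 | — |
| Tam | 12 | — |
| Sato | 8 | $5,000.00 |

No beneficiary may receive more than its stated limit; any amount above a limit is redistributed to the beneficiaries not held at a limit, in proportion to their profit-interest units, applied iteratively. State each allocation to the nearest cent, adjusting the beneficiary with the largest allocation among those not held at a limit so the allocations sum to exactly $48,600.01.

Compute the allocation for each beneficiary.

Sum of profit-interest units: 44.
Proportional shares (ignoring caps): Okafor 22,090.9136; Becker 4,418.1827; Tam 13,254.5482; Sato 8,836.3655.
Capped: Sato ($5,000.00); remaining pool $43,600.01 reallocated over remaining profit-interest units 36.
Redistributed shares: Okafor 24,222.2278 → $24,222.23; Becker 4,844.4456 → $4,844.45; Tam 14,533.3367 → $14,533.34.
Rounding difference −$0.01 applied to Okafor → $24,222.22.

Okafor: $24,222.22; Becker: $4,844.45; Tam: $14,533.34; Sato: $5,000.00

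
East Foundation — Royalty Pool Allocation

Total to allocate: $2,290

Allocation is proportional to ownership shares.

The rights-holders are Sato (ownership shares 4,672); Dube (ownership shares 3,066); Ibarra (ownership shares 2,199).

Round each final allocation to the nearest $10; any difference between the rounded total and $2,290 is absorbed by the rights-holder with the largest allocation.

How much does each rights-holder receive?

Sum of ownership shares: 9,937.
Unrounded shares: Sato 4,672/9,937 × $2,290 = 1,076.67; Dube 3,066/9,937 × $2,290 = 706.57; Ibarra 2,199/9,937 × $2,290 = 506.76.
At nearest $10: Sato $1,080; Dube $710; Ibarra $510. Sum = $2,300.
Difference $2,290 − $2,300 = −$10 applied to largest allocation (Sato): Sato becomes $1,070.

Sato: $1,070; Dube: $710; Ibarra: $510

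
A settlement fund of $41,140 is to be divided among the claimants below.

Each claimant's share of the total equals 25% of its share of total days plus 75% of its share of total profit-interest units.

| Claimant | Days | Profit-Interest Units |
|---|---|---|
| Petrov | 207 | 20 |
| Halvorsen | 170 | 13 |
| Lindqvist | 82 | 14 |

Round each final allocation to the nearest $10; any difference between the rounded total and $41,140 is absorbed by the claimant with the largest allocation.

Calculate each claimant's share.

Totals — days 459, profit-interest units 47.
Composite weights (25% days + 75% profit-interest units): Petrov 0.4319; Halvorsen 0.3000; Lindqvist 0.2681.
Pro-rata amounts: Petrov 17,768.12; Halvorsen 12,343.62; Lindqvist 11,028.26.
Rounded to nearest $10: Petrov $17,770; Halvorsen $12,340; Lindqvist $11,030. Sum = $41,140.
Sum already equals the total — no adjustment.

Petrov: $17,770 | Halvorsen: $12,340 | Lindqvist: $11,030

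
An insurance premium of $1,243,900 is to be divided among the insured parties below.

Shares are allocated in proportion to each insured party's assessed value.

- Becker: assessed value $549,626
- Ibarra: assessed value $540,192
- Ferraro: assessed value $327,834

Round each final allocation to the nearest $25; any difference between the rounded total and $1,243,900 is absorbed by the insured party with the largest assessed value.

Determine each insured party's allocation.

Total assessed value = 1,417,652.
Raw shares: Becker 549,626/1,417,652 × $1,243,900 = 482,262.07; Ibarra 540,192/1,417,652 × $1,243,900 = 473,984.33; Ferraro 327,834/1,417,652 × $1,243,900 = 287,653.61.
Rounded to nearest $25: Becker $482,250; Ibarra $473,975; Ferraro $287,650. Sum = $1,243,875.
Difference $1,243,900 − $1,243,875 = +$25 applied to largest assessed value (Becker): Becker becomes $482,275.

Becker: $482,275 | Ibarra: $473,975 | Ferraro: $287,650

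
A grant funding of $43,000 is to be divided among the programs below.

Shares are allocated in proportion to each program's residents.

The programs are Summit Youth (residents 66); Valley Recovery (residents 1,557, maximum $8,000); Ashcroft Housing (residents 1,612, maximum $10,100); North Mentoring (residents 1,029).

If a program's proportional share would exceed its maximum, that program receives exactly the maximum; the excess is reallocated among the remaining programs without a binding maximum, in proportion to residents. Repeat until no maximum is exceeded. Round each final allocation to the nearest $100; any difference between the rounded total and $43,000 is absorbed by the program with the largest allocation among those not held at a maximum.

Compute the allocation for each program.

Residents total: 4,264.
Unconstrained shares: Summit Youth 665.57; Valley Recovery 15,701.45; Ashcroft Housing 16,256.10; North Mentoring 10,376.88.
Capped: Valley Recovery ($8,000), Ashcroft Housing ($10,100); residual $24,900 reallocated over remaining residents 1,095.
Shares after redistribution: Summit Youth 1,500.82 → $1,500; North Mentoring 23,399.18 → $23,400.

Summit Youth: $1,500; Valley Recovery: $8,000; Ashcroft Housing: $10,100; North Mentoring: $23,400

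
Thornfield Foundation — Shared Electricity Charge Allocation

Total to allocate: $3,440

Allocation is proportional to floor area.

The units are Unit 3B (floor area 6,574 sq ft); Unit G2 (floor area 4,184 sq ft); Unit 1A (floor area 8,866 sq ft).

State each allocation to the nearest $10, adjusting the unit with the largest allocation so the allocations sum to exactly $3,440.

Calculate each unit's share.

Total floor area = 19,624.
Proportional shares: Unit 3B 6,574/19,624 × $3,440 = 1,152.39; Unit G2 4,184/19,624 × $3,440 = 733.44; Unit 1A 8,866/19,624 × $3,440 = 1,554.17.
Rounded to nearest $10: Unit 3B $1,150; Unit G2 $730; Unit 1A $1,550. Sum = $3,430.
Difference $3,440 − $3,430 = +$10 applied to largest allocation (Unit 1A): Unit 1A becomes $1,560.

Unit 3B: $1,150; Unit G2: $730; Unit 1A: $1,560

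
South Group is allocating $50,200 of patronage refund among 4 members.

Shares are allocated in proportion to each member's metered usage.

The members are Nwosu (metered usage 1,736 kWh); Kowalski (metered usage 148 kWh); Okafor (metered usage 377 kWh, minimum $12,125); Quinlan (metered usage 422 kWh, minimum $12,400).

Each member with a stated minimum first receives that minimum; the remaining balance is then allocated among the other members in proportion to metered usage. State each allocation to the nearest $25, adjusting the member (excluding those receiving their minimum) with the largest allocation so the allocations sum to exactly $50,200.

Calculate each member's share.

Nwosu: $23,650; Kowalski: $2,025; Okafor: $12,125; Quinlan: $12,400

Guaranteed amounts: Okafor $12,125; Quinlan $12,400. Remaining pool $25,675.
Remaining pool split over remaining metered usage 1,884: Nwosu 23,658.07 → $23,650; Kowalski 2,016.93 → $2,025.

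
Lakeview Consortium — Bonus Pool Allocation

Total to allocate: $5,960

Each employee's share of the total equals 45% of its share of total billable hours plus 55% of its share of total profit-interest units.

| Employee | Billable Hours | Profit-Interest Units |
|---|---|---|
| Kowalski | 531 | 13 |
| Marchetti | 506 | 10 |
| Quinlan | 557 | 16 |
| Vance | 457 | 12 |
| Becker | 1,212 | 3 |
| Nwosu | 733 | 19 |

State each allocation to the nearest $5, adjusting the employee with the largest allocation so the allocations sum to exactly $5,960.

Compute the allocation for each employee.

Totals — billable hours 3,996, profit-interest units 73.
Blended shares (45% billable hours + 55% profit-interest units): Kowalski 0.1577; Marchetti 0.1323; Quinlan 0.1833; Vance 0.1419; Becker 0.1591; Nwosu 0.2257.
Pro-rata amounts: Kowalski 940.15; Marchetti 788.65; Quinlan 1,092.31; Vance 845.57; Becker 948.17; Nwosu 1,345.15.
Rounded to nearest $5: Kowalski $940; Marchetti $790; Quinlan $1,090; Vance $845; Becker $950; Nwosu $1,345. Sum = $5,960.
No rounding difference to absorb.

Kowalski: $940 · Marchetti: $790 · Quinlan: $1,090 · Vance: $845 · Becker: $950 · Nwosu: $1,345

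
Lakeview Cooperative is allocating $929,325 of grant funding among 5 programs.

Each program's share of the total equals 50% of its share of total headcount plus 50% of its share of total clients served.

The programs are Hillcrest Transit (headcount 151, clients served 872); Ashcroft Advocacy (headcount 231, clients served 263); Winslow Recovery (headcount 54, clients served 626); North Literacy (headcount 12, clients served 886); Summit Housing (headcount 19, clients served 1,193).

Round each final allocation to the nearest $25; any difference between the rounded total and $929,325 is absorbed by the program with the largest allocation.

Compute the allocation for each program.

Hillcrest Transit: $255,750; Ashcroft Advocacy: $261,675; Winslow Recovery: $129,475; North Literacy: $119,150; Summit Housing: $163,275

Totals — headcount 467, clients served 3,840.
Combined weights (50% headcount + 50% clients served): Hillcrest Transit 0.2752; Ashcroft Advocacy 0.2816; Winslow Recovery 0.1393; North Literacy 0.1282; Summit Housing 0.1757.
Pro-rata amounts: Hillcrest Transit 255,761.30; Ashcroft Advocacy 261,668.30; Winslow Recovery 129,479.38; North Literacy 119,151.13; Summit Housing 163,264.89.
Rounded to nearest $25: Hillcrest Transit $255,750; Ashcroft Advocacy $261,675; Winslow Recovery $129,475; North Literacy $119,150; Summit Housing $163,275. Sum = $929,325.
Sum already equals the total — no adjustment.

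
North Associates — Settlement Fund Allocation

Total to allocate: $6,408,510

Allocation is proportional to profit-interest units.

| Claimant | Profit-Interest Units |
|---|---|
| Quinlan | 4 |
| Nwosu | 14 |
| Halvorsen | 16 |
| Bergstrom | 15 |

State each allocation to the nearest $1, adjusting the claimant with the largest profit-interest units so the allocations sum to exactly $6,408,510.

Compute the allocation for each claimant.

Quinlan: $523,144 · Nwosu: $1,831,003 · Halvorsen: $2,092,574 · Bergstrom: $1,961,789

Profit-interest units total: 49.
Proportional shares: Quinlan 4/49 × $6,408,510 = 523,143.67; Nwosu 14/49 × $6,408,510 = 1,831,002.86; Halvorsen 16/49 × $6,408,510 = 2,092,574.69; Bergstrom 15/49 × $6,408,510 = 1,961,788.78.
At nearest $1: Quinlan $523,144; Nwosu $1,831,003; Halvorsen $2,092,575; Bergstrom $1,961,789. Sum = $6,408,511.
Difference $6,408,510 − $6,408,511 = −$1 applied to largest profit-interest units (Halvorsen): Halvorsen becomes $2,092,574.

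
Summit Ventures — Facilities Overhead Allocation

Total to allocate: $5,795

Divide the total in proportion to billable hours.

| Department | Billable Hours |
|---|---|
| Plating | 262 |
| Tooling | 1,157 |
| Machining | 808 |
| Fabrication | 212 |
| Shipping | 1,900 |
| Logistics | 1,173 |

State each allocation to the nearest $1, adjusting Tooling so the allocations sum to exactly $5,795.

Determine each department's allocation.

Plating: $275; Tooling: $1,217; Machining: $849; Fabrication: $223; Shipping: $1,998; Logistics: $1,233

Billable hours total: 5,512.
Pro-rata amounts: Plating 262/5,512 × $5,795 = 275.45; Tooling 1,157/5,512 × $5,795 = 1,216.40; Machining 808/5,512 × $5,795 = 849.48; Fabrication 212/5,512 × $5,795 = 222.88; Shipping 1,900/5,512 × $5,795 = 1,997.55; Logistics 1,173/5,512 × $5,795 = 1,233.22.
After rounding ($1): Plating $275; Tooling $1,216; Machining $849; Fabrication $223; Shipping $1,998; Logistics $1,233. Sum = $5,794.
Difference $5,795 − $5,794 = +$1 applied to Tooling: Tooling becomes $1,217.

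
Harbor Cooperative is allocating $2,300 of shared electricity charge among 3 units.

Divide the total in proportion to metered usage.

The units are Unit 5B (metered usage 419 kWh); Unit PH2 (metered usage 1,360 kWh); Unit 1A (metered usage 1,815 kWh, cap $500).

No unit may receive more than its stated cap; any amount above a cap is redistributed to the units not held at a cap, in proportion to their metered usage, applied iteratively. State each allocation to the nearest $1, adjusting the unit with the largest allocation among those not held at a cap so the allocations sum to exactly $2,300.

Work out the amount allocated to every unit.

Combined metered usage = 3,594.
Unconstrained shares: Unit 5B 268.14; Unit PH2 870.34; Unit 1A 1,161.52.
Cap binds for Unit 1A ($500); residual $1,800 reallocated over remaining metered usage 1,779.
Shares after redistribution: Unit 5B 423.95 → $424; Unit PH2 1,376.05 → $1,376.

Unit 5B: $424 · Unit PH2: $1,376 · Unit 1A: $500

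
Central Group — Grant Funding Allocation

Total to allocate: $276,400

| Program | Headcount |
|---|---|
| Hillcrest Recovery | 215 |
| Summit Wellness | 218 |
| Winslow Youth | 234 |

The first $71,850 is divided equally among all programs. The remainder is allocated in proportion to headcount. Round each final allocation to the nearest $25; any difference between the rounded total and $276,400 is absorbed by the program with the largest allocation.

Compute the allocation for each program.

$71,850 shared equally gives $23,950 per program.
Remainder $204,550 by headcount (total 667): Hillcrest Recovery 65,934.41 → $65,925; Summit Wellness 66,854.42 → $66,850; Winslow Youth 71,761.17 → $71,750.
Rounding difference +$25 on remainder applied to Winslow Youth.
Totals: Hillcrest Recovery $23,950 + $65,925 = $89,875; Summit Wellness $23,950 + $66,850 = $90,800; Winslow Youth $23,950 + $71,775 = $95,725.

Hillcrest Recovery: $89,875 · Summit Wellness: $90,800 · Winslow Youth: $95,725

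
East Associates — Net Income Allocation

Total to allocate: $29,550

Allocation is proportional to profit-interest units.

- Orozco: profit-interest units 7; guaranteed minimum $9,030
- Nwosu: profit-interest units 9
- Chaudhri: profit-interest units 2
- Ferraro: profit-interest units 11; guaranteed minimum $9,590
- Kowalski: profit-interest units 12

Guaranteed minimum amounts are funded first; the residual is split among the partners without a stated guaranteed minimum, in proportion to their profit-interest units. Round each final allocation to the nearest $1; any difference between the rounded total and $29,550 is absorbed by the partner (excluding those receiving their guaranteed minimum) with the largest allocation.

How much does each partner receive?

Guaranteed amounts: Orozco $9,030; Ferraro $9,590. Balance $10,930.
Balance split over remaining profit-interest units 23: Nwosu 4,276.96 → $4,277; Chaudhri 950.43 → $950; Kowalski 5,702.61 → $5,703.

Orozco: $9,030 | Nwosu: $4,277 | Chaudhri: $950 | Ferraro: $9,590 | Kowalski: $5,703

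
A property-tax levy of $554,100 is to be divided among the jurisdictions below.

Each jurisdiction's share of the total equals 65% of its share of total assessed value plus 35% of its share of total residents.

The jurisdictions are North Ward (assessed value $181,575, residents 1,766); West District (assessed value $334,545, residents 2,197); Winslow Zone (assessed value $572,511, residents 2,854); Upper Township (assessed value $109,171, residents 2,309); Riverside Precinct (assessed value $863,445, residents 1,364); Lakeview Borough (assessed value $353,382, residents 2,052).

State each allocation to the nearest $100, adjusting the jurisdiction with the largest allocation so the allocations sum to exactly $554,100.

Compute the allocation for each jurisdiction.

North Ward: $54,400 | West District: $83,900 | Winslow Zone: $129,500 | Upper Township: $52,000 | Riverside Precinct: $149,900 | Lakeview Borough: $84,400

Assessed value total 2,414,629; residents total 12,542.
Combined weights (65% assessed value + 35% residents): North Ward 0.0982; West District 0.1514; Winslow Zone 0.2338; Upper Township 0.0938; Riverside Precinct 0.2705; Lakeview Borough 0.1524.
Unrounded shares: North Ward 54,391.03; West District 83,872.46; Winslow Zone 129,526.45; Upper Township 51,987.61; Riverside Precinct 149,882.40; Lakeview Borough 84,440.06.
After rounding ($100): North Ward $54,400; West District $83,900; Winslow Zone $129,500; Upper Township $52,000; Riverside Precinct $149,900; Lakeview Borough $84,400. Sum = $554,100.
Rounded total matches; no reconciliation needed.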